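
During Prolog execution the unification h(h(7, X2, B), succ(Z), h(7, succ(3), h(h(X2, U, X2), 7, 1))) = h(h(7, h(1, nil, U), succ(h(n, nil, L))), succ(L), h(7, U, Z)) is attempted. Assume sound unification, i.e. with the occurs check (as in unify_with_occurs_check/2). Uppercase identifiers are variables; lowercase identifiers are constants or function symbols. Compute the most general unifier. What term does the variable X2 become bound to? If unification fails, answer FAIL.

Decompose h/3: h(7, X2, B) = h(7, h(1, nil, U), succ(h(n, nil, L))),  succ(Z) = succ(L),  h(7, succ(3), h(h(X2, U, X2), 7, 1)) = h(7, U, Z).
Decompose h/3: 7 = 7,  X2 = h(1, nil, U),  B = succ(h(n, nil, L)).
Delete trivial equation 7 = 7.
Bind X2 := h(1, nil, U); substituting into the one remaining equation that mentions X2 gives: h(7, succ(3), h(h(h(1, nil, U), U, h(1, nil, U)), 7, 1)) = h(7, U, Z).
Bind B := succ(h(n, nil, L)); no other remaining equation mentions B.
Decompose succ/1: Z = L.
Bind Z := L; substituting into the remaining equation gives: h(7, succ(3), h(h(h(1, nil, U), U, h(1, nil, U)), 7, 1)) = h(7, U, L).
Decompose h/3: 7 = 7,  succ(3) = U,  h(h(h(1, nil, U), U, h(1, nil, U)), 7, 1) = L.
Delete trivial equation 7 = 7.
Bind U := succ(3); substituting into the remaining equation gives: h(h(h(1, nil, succ(3)), succ(3), h(1, nil, succ(3))), 7, 1) = L. Substituting into the earlier binding gives X2 := h(1, nil, succ(3)).
Bind L := h(h(h(1, nil, succ(3)), succ(3), h(1, nil, succ(3))), 7, 1). Substituting into the earlier bindings gives B := succ(h(n, nil, h(h(h(1, nil, succ(3)), succ(3), h(1, nil, succ(3))), 7, 1))), Z := h(h(h(1, nil, succ(3)), succ(3), h(1, nil, succ(3))), 7, 1).
MGU = { X2 ↦ h(1, nil, succ(3)), B ↦ succ(h(n, nil, h(h(h(1, nil, succ(3)), succ(3), h(1, nil, succ(3))), 7, 1))), Z ↦ h(h(h(1, nil, succ(3)), succ(3), h(1, nil, succ(3))), 7, 1), U ↦ succ(3), L ↦ h(h(h(1, nil, succ(3)), succ(3), h(1, nil, succ(3))), 7, 1) }, so X2 ↦ h(1, nil, succ(3)).

h(1, nil, succ(3))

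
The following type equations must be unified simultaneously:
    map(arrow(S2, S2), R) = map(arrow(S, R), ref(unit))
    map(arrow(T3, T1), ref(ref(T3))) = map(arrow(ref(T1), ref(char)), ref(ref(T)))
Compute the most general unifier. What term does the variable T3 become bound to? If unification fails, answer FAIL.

Decompose map/2: arrow(S2, S2) = arrow(S, R),  R = ref(unit).
Decompose arrow/2: S2 = S,  S2 = R.
Bind S2 := S; substituting into the one remaining equation that mentions S2 gives: S = R.
Bind S := R; no other remaining equation mentions S. Substituting into the earlier binding gives S2 := R.
Bind R := ref(unit); no other remaining equation mentions R. Substituting into the earlier bindings gives S2 := ref(unit), S := ref(unit).
Decompose map/2: arrow(T3, T1) = arrow(ref(T1), ref(char)),  ref(ref(T3)) = ref(ref(T)).
Decompose arrow/2: T3 = ref(T1),  T1 = ref(char).
Bind T3 := ref(T1); substituting into the one remaining equation that mentions T3 gives: ref(ref(ref(T1))) = ref(ref(T)).
Bind T1 := ref(char); substituting into the remaining equation gives: ref(ref(ref(ref(char)))) = ref(ref(T)). Substituting into the earlier binding gives T3 := ref(ref(char)).
Decompose ref/1: ref(ref(ref(char))) = ref(T).
Decompose ref/1: ref(ref(char)) = T.
Bind T := ref(ref(char)).
MGU = { S2 := ref(unit), S := ref(unit), R := ref(unit), T3 := ref(ref(char)), T1 := ref(char), T := ref(ref(char)) }, so T3 := ref(ref(char)).

ref(ref(char))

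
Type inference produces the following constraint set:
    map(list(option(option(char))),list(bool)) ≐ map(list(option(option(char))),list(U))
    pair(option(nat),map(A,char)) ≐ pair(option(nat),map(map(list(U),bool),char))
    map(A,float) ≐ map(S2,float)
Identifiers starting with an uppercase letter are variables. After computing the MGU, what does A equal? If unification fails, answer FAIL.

Decompose map/2: list(option(option(char))) ≐ list(option(option(char))),  list(bool) ≐ list(U).
Delete trivial equation list(option(option(char))) ≐ list(option(option(char))).
Decompose list/1: bool ≐ U.
Bind U := bool; substituting into the one remaining equation that mentions U gives: pair(option(nat),map(A,char)) ≐ pair(option(nat),map(map(list(bool),bool),char)).
Decompose pair/2: option(nat) ≐ option(nat),  map(A,char) ≐ map(map(list(bool),bool),char).
Delete trivial equation option(nat) ≐ option(nat).
Decompose map/2: A ≐ map(list(bool),bool),  char ≐ char.
Bind A := map(list(bool),bool); substituting into the one remaining equation that mentions A gives: map(map(list(bool),bool),float) ≐ map(S2,float).
Delete trivial equation char ≐ char.
Decompose map/2: map(list(bool),bool) ≐ S2,  float ≐ float.
Bind S2 := map(list(bool),bool); no other remaining equation mentions S2.
Delete trivial equation float ≐ float.
MGU = { U := bool, A := map(list(bool),bool), S2 := map(list(bool),bool) }, so A := map(list(bool),bool).

map(list(bool),bool)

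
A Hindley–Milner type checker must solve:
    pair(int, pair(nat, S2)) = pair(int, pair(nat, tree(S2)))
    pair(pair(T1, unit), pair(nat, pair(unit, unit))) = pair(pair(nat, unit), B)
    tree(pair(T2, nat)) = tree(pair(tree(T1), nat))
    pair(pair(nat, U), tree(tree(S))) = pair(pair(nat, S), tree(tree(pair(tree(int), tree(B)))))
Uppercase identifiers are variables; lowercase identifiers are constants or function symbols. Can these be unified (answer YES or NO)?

Decompose pair/2: int = int,  pair(nat, S2) = pair(nat, tree(S2)).
Delete trivial equation int = int.
Decompose pair/2: nat = nat,  S2 = tree(S2).
Delete trivial equation nat = nat.
Occurs check fails: S2 occurs in tree(S2); the equation S2 = tree(S2) has no finite solution.

NO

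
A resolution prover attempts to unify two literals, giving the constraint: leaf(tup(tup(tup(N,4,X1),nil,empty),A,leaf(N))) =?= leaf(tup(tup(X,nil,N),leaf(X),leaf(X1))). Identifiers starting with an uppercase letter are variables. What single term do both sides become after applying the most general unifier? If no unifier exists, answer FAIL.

leaf(tup(tup(tup(empty,4,empty),nil,empty),leaf(tup(empty,4,empty)),leaf(empty)))

Decompose leaf/1: tup(tup(tup(N,4,X1),nil,empty),A,leaf(N)) =?= tup(tup(X,nil,N),leaf(X),leaf(X1)).
Decompose tup/3: tup(tup(N,4,X1),nil,empty) =?= tup(X,nil,N),  A =?= leaf(X),  leaf(N) =?= leaf(X1).
Decompose tup/3: tup(N,4,X1) =?= X,  nil =?= nil,  empty =?= N.
Bind X := tup(N,4,X1); substituting into the one remaining equation that mentions X gives: A =?= leaf(tup(N,4,X1)).
Delete trivial equation nil =?= nil.
Bind N := empty; substituting into the remaining equations gives: A =?= leaf(tup(empty,4,X1)),  leaf(empty) =?= leaf(X1). Substituting into the earlier binding gives X := tup(empty,4,X1).
Bind A := leaf(tup(empty,4,X1)); no other remaining equation mentions A.
Decompose leaf/1: empty =?= X1.
Bind X1 := empty. Substituting into the earlier bindings gives X := tup(empty,4,empty), A := leaf(tup(empty,4,empty)).
Applying the MGU to either side gives leaf(tup(tup(tup(empty,4,empty),nil,empty),leaf(tup(empty,4,empty)),leaf(empty))).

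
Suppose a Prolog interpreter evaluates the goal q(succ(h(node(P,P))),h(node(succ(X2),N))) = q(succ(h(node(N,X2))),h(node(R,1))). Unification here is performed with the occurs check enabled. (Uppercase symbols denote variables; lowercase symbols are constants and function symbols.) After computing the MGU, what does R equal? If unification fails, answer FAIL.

succ(1)

Decompose q/2: succ(h(node(P,P))) = succ(h(node(N,X2))),  h(node(succ(X2),N)) = h(node(R,1)).
Decompose succ/1: h(node(P,P)) = h(node(N,X2)).
Decompose h/1: node(P,P) = node(N,X2).
Decompose node/2: P = N,  P = X2.
Bind P := N; substituting into the one remaining equation that mentions P gives: N = X2.
Bind N := X2; substituting into the remaining equation gives: h(node(succ(X2),X2)) = h(node(R,1)). Substituting into the earlier binding gives P := X2.
Decompose h/1: node(succ(X2),X2) = node(R,1).
Decompose node/2: succ(X2) = R,  X2 = 1.
Bind R := succ(X2); no other remaining equation mentions R.
Bind X2 := 1. Substituting into the earlier bindings gives P := 1, N := 1, R := succ(1).
MGU = { P -> 1, N -> 1, R -> succ(1), X2 -> 1 }, so R -> succ(1).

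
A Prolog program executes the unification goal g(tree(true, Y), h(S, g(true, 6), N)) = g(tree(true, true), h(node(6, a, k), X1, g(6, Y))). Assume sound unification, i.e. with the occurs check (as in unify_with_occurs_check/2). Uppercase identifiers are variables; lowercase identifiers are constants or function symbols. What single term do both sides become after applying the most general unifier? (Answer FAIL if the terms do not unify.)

Decompose g/2: tree(true, Y) = tree(true, true),  h(S, g(true, 6), N) = h(node(6, a, k), X1, g(6, Y)).
Decompose tree/2: true = true,  Y = true.
Delete trivial equation true = true.
Bind Y := true; substituting into the remaining equation gives: h(S, g(true, 6), N) = h(node(6, a, k), X1, g(6, true)).
Decompose h/3: S = node(6, a, k),  g(true, 6) = X1,  N = g(6, true).
Bind S := node(6, a, k); no other remaining equation mentions S.
Bind X1 := g(true, 6); no other remaining equation mentions X1.
Bind N := g(6, true).
Applying the MGU to either side gives g(tree(true, true), h(node(6, a, k), g(true, 6), g(6, true))).

g(tree(true, true), h(node(6, a, k), g(true, 6), g(6, true)))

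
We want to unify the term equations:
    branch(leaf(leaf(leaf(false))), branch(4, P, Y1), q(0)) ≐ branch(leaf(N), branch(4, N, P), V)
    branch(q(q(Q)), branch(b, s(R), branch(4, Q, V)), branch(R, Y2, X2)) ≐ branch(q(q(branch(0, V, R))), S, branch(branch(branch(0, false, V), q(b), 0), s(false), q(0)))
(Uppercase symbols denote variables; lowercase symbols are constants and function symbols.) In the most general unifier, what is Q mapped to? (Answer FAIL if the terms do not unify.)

Decompose branch/3: leaf(leaf(leaf(false))) ≐ leaf(N),  branch(4, P, Y1) ≐ branch(4, N, P),  q(0) ≐ V.
Decompose leaf/1: leaf(leaf(false)) ≐ N.
Bind N := leaf(leaf(false)); substituting into the one remaining equation that mentions N gives: branch(4, P, Y1) ≐ branch(4, leaf(leaf(false)), P).
Decompose branch/3: 4 ≐ 4,  P ≐ leaf(leaf(false)),  Y1 ≐ P.
Delete trivial equation 4 ≐ 4.
Bind P := leaf(leaf(false)); substituting into the one remaining equation that mentions P gives: Y1 ≐ leaf(leaf(false)).
Bind Y1 := leaf(leaf(false)); no other remaining equation mentions Y1.
Bind V := q(0); substituting into the remaining equation gives: branch(q(q(Q)), branch(b, s(R), branch(4, Q, q(0))), branch(R, Y2, X2)) ≐ branch(q(q(branch(0, q(0), R))), S, branch(branch(branch(0, false, q(0)), q(b), 0), s(false), q(0))).
Decompose branch/3: q(q(Q)) ≐ q(q(branch(0, q(0), R))),  branch(b, s(R), branch(4, Q, q(0))) ≐ S,  branch(R, Y2, X2) ≐ branch(branch(branch(0, false, q(0)), q(b), 0), s(false), q(0)).
Decompose q/1: q(Q) ≐ q(branch(0, q(0), R)).
Decompose q/1: Q ≐ branch(0, q(0), R).
Bind Q := branch(0, q(0), R); substituting into the one remaining equation that mentions Q gives: branch(b, s(R), branch(4, branch(0, q(0), R), q(0))) ≐ S.
Bind S := branch(b, s(R), branch(4, branch(0, q(0), R), q(0))); no other remaining equation mentions S.
Decompose branch/3: R ≐ branch(branch(0, false, q(0)), q(b), 0),  Y2 ≐ s(false),  X2 ≐ q(0).
Bind R := branch(branch(0, false, q(0)), q(b), 0); no other remaining equation mentions R. Substituting into the earlier bindings gives Q := branch(0, q(0), branch(branch(0, false, q(0)), q(b), 0)), S := branch(b, s(branch(branch(0, false, q(0)), q(b), 0)), branch(4, branch(0, q(0), branch(branch(0, false, q(0)), q(b), 0)), q(0))).
Bind Y2 := s(false); no other remaining equation mentions Y2.
Bind X2 := q(0).
MGU = { N := leaf(leaf(false)), P := leaf(leaf(false)), Y1 := leaf(leaf(false)), V := q(0), Q := branch(0, q(0), branch(branch(0, false, q(0)), q(b), 0)), S := branch(b, s(branch(branch(0, false, q(0)), q(b), 0)), branch(4, branch(0, q(0), branch(branch(0, false, q(0)), q(b), 0)), q(0))), R := branch(branch(0, false, q(0)), q(b), 0), Y2 := s(false), X2 := q(0) }, so Q := branch(0, q(0), branch(branch(0, false, q(0)), q(b), 0)).

branch(0, q(0), branch(branch(0, false, q(0)), q(b), 0))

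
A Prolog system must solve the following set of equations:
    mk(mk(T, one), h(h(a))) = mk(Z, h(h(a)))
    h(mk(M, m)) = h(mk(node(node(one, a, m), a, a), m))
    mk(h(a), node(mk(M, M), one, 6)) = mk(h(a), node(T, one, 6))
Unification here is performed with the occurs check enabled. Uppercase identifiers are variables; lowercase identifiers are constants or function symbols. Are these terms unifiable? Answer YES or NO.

Decompose mk/2: mk(T, one) = Z,  h(h(a)) = h(h(a)).
Bind Z := mk(T, one); no other remaining equation mentions Z.
Delete trivial equation h(h(a)) = h(h(a)).
Decompose h/1: mk(M, m) = mk(node(node(one, a, m), a, a), m).
Decompose mk/2: M = node(node(one, a, m), a, a),  m = m.
Bind M := node(node(one, a, m), a, a); substituting into the one remaining equation that mentions M gives: mk(h(a), node(mk(node(node(one, a, m), a, a), node(node(one, a, m), a, a)), one, 6)) = mk(h(a), node(T, one, 6)).
Delete trivial equation m = m.
Decompose mk/2: h(a) = h(a),  node(mk(node(node(one, a, m), a, a), node(node(one, a, m), a, a)), one, 6) = node(T, one, 6).
Delete trivial equation h(a) = h(a).
Decompose node/3: mk(node(node(one, a, m), a, a), node(node(one, a, m), a, a)) = T,  one = one,  6 = 6.
Bind T := mk(node(node(one, a, m), a, a), node(node(one, a, m), a, a)); no other remaining equation mentions T. Substituting into the earlier binding gives Z := mk(mk(node(node(one, a, m), a, a), node(node(one, a, m), a, a)), one).
Delete trivial equation one = one.
Delete trivial equation 6 = 6.
No equations remain and no clash or occurs-check failure arose, so a unifier exists.

YES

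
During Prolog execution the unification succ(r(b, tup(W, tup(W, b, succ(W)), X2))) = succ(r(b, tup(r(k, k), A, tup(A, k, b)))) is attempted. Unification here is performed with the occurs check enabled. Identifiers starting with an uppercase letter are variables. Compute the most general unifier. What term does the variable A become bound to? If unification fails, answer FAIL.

tup(r(k, k), b, succ(r(k, k)))

Decompose succ/1: r(b, tup(W, tup(W, b, succ(W)), X2)) = r(b, tup(r(k, k), A, tup(A, k, b))).
Decompose r/2: b = b,  tup(W, tup(W, b, succ(W)), X2) = tup(r(k, k), A, tup(A, k, b)).
Delete trivial equation b = b.
Decompose tup/3: W = r(k, k),  tup(W, b, succ(W)) = A,  X2 = tup(A, k, b).
Bind W := r(k, k); substituting into the one remaining equation that mentions W gives: tup(r(k, k), b, succ(r(k, k))) = A.
Bind A := tup(r(k, k), b, succ(r(k, k))); substituting into the remaining equation gives: X2 = tup(tup(r(k, k), b, succ(r(k, k))), k, b).
Bind X2 := tup(tup(r(k, k), b, succ(r(k, k))), k, b).
MGU = { W = r(k, k), A = tup(r(k, k), b, succ(r(k, k))), X2 = tup(tup(r(k, k), b, succ(r(k, k))), k, b) }, so A = tup(r(k, k), b, succ(r(k, k))).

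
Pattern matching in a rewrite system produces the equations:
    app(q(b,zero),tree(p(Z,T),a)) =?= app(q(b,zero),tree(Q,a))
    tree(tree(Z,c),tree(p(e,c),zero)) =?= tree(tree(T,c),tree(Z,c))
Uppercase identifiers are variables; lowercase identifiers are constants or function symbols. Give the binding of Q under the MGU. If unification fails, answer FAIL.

Decompose app/2: q(b,zero) =?= q(b,zero),  tree(p(Z,T),a) =?= tree(Q,a).
Delete trivial equation q(b,zero) =?= q(b,zero).
Decompose tree/2: p(Z,T) =?= Q,  a =?= a.
Bind Q := p(Z,T); no other remaining equation mentions Q.
Delete trivial equation a =?= a.
Decompose tree/2: tree(Z,c) =?= tree(T,c),  tree(p(e,c),zero) =?= tree(Z,c).
Decompose tree/2: Z =?= T,  c =?= c.
Bind Z := T; substituting into the one remaining equation that mentions Z gives: tree(p(e,c),zero) =?= tree(T,c). Substituting into the earlier binding gives Q := p(T,T).
Delete trivial equation c =?= c.
Decompose tree/2: p(e,c) =?= T,  zero =?= c.
Bind T := p(e,c); no other remaining equation mentions T. Substituting into the earlier bindings gives Q := p(p(e,c),p(e,c)), Z := p(e,c).
Clash: constants zero and c differ; no unifier exists.

FAIL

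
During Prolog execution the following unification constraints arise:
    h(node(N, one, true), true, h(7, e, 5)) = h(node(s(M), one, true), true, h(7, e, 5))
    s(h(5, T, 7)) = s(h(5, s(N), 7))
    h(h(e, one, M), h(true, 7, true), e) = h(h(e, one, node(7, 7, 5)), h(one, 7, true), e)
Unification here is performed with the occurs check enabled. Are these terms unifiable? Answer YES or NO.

Decompose h/3: node(N, one, true) = node(s(M), one, true),  true = true,  h(7, e, 5) = h(7, e, 5).
Decompose node/3: N = s(M),  one = one,  true = true.
Bind N := s(M); substituting into the one remaining equation that mentions N gives: s(h(5, T, 7)) = s(h(5, s(s(M)), 7)).
Delete trivial equation one = one.
Delete trivial equation true = true.
Delete trivial equation true = true.
Delete trivial equation h(7, e, 5) = h(7, e, 5).
Decompose s/1: h(5, T, 7) = h(5, s(s(M)), 7).
Decompose h/3: 5 = 5,  T = s(s(M)),  7 = 7.
Delete trivial equation 5 = 5.
Bind T := s(s(M)); no other remaining equation mentions T.
Delete trivial equation 7 = 7.
Decompose h/3: h(e, one, M) = h(e, one, node(7, 7, 5)),  h(true, 7, true) = h(one, 7, true),  e = e.
Decompose h/3: e = e,  one = one,  M = node(7, 7, 5).
Delete trivial equation e = e.
Delete trivial equation one = one.
Bind M := node(7, 7, 5); no other remaining equation mentions M. Substituting into the earlier bindings gives N := s(node(7, 7, 5)), T := s(s(node(7, 7, 5))).
Decompose h/3: true = one,  7 = 7,  true = true.
Clash: constants true and one differ; no unifier exists.

NO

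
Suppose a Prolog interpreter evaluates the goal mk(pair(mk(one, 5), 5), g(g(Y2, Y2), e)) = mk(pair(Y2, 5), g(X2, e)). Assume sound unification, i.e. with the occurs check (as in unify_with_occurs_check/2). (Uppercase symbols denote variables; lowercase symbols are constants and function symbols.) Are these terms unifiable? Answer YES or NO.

YES

Decompose mk/2: pair(mk(one, 5), 5) = pair(Y2, 5),  g(g(Y2, Y2), e) = g(X2, e).
Decompose pair/2: mk(one, 5) = Y2,  5 = 5.
Bind Y2 := mk(one, 5); substituting into the one remaining equation that mentions Y2 gives: g(g(mk(one, 5), mk(one, 5)), e) = g(X2, e).
Delete trivial equation 5 = 5.
Decompose g/2: g(mk(one, 5), mk(one, 5)) = X2,  e = e.
Bind X2 := g(mk(one, 5), mk(one, 5)); no other remaining equation mentions X2.
Delete trivial equation e = e.
No equations remain and no clash or occurs-check failure arose, so a unifier exists.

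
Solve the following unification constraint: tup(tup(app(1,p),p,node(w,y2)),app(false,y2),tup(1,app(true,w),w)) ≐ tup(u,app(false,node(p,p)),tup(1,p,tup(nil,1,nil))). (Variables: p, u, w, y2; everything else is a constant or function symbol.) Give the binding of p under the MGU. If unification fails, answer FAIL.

Decompose tup/3: tup(app(1,p),p,node(w,y2)) ≐ u,  app(false,y2) ≐ app(false,node(p,p)),  tup(1,app(true,w),w) ≐ tup(1,p,tup(nil,1,nil)).
Bind u := tup(app(1,p),p,node(w,y2)); no other remaining equation mentions u.
Decompose app/2: false ≐ false,  y2 ≐ node(p,p).
Delete trivial equation false ≐ false.
Bind y2 := node(p,p); no other remaining equation mentions y2. Substituting into the earlier binding gives u := tup(app(1,p),p,node(w,node(p,p))).
Decompose tup/3: 1 ≐ 1,  app(true,w) ≐ p,  w ≐ tup(nil,1,nil).
Delete trivial equation 1 ≐ 1.
Bind p := app(true,w); no other remaining equation mentions p. Substituting into the earlier bindings gives u := tup(app(1,app(true,w)),app(true,w),node(w,node(app(true,w),app(true,w)))), y2 := node(app(true,w),app(true,w)).
Bind w := tup(nil,1,nil). Substituting into the earlier bindings gives u := tup(app(1,app(true,tup(nil,1,nil))),app(true,tup(nil,1,nil)),node(tup(nil,1,nil),node(app(true,tup(nil,1,nil)),app(true,tup(nil,1,nil))))), y2 := node(app(true,tup(nil,1,nil)),app(true,tup(nil,1,nil))), p := app(true,tup(nil,1,nil)).
MGU = { u ↦ tup(app(1,app(true,tup(nil,1,nil))),app(true,tup(nil,1,nil)),node(tup(nil,1,nil),node(app(true,tup(nil,1,nil)),app(true,tup(nil,1,nil))))), y2 ↦ node(app(true,tup(nil,1,nil)),app(true,tup(nil,1,nil))), p ↦ app(true,tup(nil,1,nil)), w ↦ tup(nil,1,nil) }, so p ↦ app(true,tup(nil,1,nil)).

app(true,tup(nil,1,nil))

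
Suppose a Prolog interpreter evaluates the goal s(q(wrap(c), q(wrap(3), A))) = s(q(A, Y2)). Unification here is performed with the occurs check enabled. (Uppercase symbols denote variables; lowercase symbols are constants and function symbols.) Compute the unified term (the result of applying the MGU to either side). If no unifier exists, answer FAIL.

Decompose s/1: q(wrap(c), q(wrap(3), A)) = q(A, Y2).
Decompose q/2: wrap(c) = A,  q(wrap(3), A) = Y2.
Bind A := wrap(c); substituting into the remaining equation gives: q(wrap(3), wrap(c)) = Y2.
Bind Y2 := q(wrap(3), wrap(c)).
Applying the MGU to either side gives s(q(wrap(c), q(wrap(3), wrap(c)))).

s(q(wrap(c), q(wrap(3), wrap(c))))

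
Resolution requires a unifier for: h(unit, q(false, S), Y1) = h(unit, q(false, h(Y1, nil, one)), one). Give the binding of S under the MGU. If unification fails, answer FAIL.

h(one, nil, one)

Decompose h/3: unit = unit,  q(false, S) = q(false, h(Y1, nil, one)),  Y1 = one.
Delete trivial equation unit = unit.
Decompose q/2: false = false,  S = h(Y1, nil, one).
Delete trivial equation false = false.
Bind S := h(Y1, nil, one); no other remaining equation mentions S.
Bind Y1 := one. Substituting into the earlier binding gives S := h(one, nil, one).
MGU = { S ↦ h(one, nil, one), Y1 ↦ one }, so S ↦ h(one, nil, one).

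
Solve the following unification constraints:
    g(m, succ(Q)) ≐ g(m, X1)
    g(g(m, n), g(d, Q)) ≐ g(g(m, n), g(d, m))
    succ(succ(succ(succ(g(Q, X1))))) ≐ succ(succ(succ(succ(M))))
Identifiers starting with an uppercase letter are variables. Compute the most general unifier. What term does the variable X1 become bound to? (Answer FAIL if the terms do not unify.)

Decompose g/2: m ≐ m,  succ(Q) ≐ X1.
Delete trivial equation m ≐ m.
Bind X1 := succ(Q); substituting into the one remaining equation that mentions X1 gives: succ(succ(succ(succ(g(Q, succ(Q)))))) ≐ succ(succ(succ(succ(M)))).
Decompose g/2: g(m, n) ≐ g(m, n),  g(d, Q) ≐ g(d, m).
Delete trivial equation g(m, n) ≐ g(m, n).
Decompose g/2: d ≐ d,  Q ≐ m.
Delete trivial equation d ≐ d.
Bind Q := m; substituting into the remaining equation gives: succ(succ(succ(succ(g(m, succ(m)))))) ≐ succ(succ(succ(succ(M)))). Substituting into the earlier binding gives X1 := succ(m).
Decompose succ/1: succ(succ(succ(g(m, succ(m))))) ≐ succ(succ(succ(M))).
Decompose succ/1: succ(succ(g(m, succ(m)))) ≐ succ(succ(M)).
Decompose succ/1: succ(g(m, succ(m))) ≐ succ(M).
Decompose succ/1: g(m, succ(m)) ≐ M.
Bind M := g(m, succ(m)).
MGU = { X1 -> succ(m), Q -> m, M -> g(m, succ(m)) }, so X1 -> succ(m).

succ(m)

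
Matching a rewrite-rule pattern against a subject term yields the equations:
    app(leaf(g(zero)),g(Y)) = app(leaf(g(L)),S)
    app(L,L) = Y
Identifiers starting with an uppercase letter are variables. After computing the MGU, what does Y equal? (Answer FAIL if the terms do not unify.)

app(zero,zero)

Decompose app/2: leaf(g(zero)) = leaf(g(L)),  g(Y) = S.
Decompose leaf/1: g(zero) = g(L).
Decompose g/1: zero = L.
Bind L := zero; substituting into the one remaining equation that mentions L gives: app(zero,zero) = Y.
Bind S := g(Y); no other remaining equation mentions S.
Bind Y := app(zero,zero). Substituting into the earlier binding gives S := g(app(zero,zero)).
MGU = { L := zero, S := g(app(zero,zero)), Y := app(zero,zero) }, so Y := app(zero,zero).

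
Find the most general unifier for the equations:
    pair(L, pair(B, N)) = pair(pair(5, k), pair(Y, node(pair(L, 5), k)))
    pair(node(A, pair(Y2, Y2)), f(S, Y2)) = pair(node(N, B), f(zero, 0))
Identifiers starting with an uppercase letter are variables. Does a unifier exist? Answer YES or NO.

Decompose pair/2: L = pair(5, k),  pair(B, N) = pair(Y, node(pair(L, 5), k)).
Bind L := pair(5, k); substituting into the one remaining equation that mentions L gives: pair(B, N) = pair(Y, node(pair(pair(5, k), 5), k)).
Decompose pair/2: B = Y,  N = node(pair(pair(5, k), 5), k).
Bind B := Y; substituting into the one remaining equation that mentions B gives: pair(node(A, pair(Y2, Y2)), f(S, Y2)) = pair(node(N, Y), f(zero, 0)).
Bind N := node(pair(pair(5, k), 5), k); substituting into the remaining equation gives: pair(node(A, pair(Y2, Y2)), f(S, Y2)) = pair(node(node(pair(pair(5, k), 5), k), Y), f(zero, 0)).
Decompose pair/2: node(A, pair(Y2, Y2)) = node(node(pair(pair(5, k), 5), k), Y),  f(S, Y2) = f(zero, 0).
Decompose node/2: A = node(pair(pair(5, k), 5), k),  pair(Y2, Y2) = Y.
Bind A := node(pair(pair(5, k), 5), k); no other remaining equation mentions A.
Bind Y := pair(Y2, Y2); no other remaining equation mentions Y. Substituting into the earlier binding gives B := pair(Y2, Y2).
Decompose f/2: S = zero,  Y2 = 0.
Bind S := zero; no other remaining equation mentions S.
Bind Y2 := 0. Substituting into the earlier bindings gives B := pair(0, 0), Y := pair(0, 0).
No equations remain and no clash or occurs-check failure arose, so a unifier exists.

YES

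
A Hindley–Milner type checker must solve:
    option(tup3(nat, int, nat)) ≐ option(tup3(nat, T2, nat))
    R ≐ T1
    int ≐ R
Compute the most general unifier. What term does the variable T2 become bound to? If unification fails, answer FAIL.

Decompose option/1: tup3(nat, int, nat) ≐ tup3(nat, T2, nat).
Decompose tup3/3: nat ≐ nat,  int ≐ T2,  nat ≐ nat.
Delete trivial equation nat ≐ nat.
Bind T2 := int; no other remaining equation mentions T2.
Delete trivial equation nat ≐ nat.
Bind R := T1; substituting into the remaining equation gives: int ≐ T1.
Bind T1 := int. Substituting into the earlier binding gives R := int.
MGU = { T2 -> int, R -> int, T1 -> int }, so T2 -> int.

int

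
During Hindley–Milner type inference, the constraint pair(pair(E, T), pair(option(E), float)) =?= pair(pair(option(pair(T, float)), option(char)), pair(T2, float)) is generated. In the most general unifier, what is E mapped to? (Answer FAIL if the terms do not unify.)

Decompose pair/2: pair(E, T) =?= pair(option(pair(T, float)), option(char)),  pair(option(E), float) =?= pair(T2, float).
Decompose pair/2: E =?= option(pair(T, float)),  T =?= option(char).
Bind E := option(pair(T, float)); substituting into the one remaining equation that mentions E gives: pair(option(option(pair(T, float))), float) =?= pair(T2, float).
Bind T := option(char); substituting into the remaining equation gives: pair(option(option(pair(option(char), float))), float) =?= pair(T2, float). Substituting into the earlier binding gives E := option(pair(option(char), float)).
Decompose pair/2: option(option(pair(option(char), float))) =?= T2,  float =?= float.
Bind T2 := option(option(pair(option(char), float))); no other remaining equation mentions T2.
Delete trivial equation float =?= float.
MGU = { E ↦ option(pair(option(char), float)), T ↦ option(char), T2 ↦ option(option(pair(option(char), float))) }, so E ↦ option(pair(option(char), float)).

option(pair(option(char), float))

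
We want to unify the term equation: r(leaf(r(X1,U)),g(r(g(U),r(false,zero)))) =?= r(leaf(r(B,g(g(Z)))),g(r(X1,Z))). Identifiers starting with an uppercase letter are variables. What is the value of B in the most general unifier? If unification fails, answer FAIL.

Decompose r/2: leaf(r(X1,U)) =?= leaf(r(B,g(g(Z)))),  g(r(g(U),r(false,zero))) =?= g(r(X1,Z)).
Decompose leaf/1: r(X1,U) =?= r(B,g(g(Z))).
Decompose r/2: X1 =?= B,  U =?= g(g(Z)).
Bind X1 := B; substituting into the one remaining equation that mentions X1 gives: g(r(g(U),r(false,zero))) =?= g(r(B,Z)).
Bind U := g(g(Z)); substituting into the remaining equation gives: g(r(g(g(g(Z))),r(false,zero))) =?= g(r(B,Z)).
Decompose g/1: r(g(g(g(Z))),r(false,zero)) =?= r(B,Z).
Decompose r/2: g(g(g(Z))) =?= B,  r(false,zero) =?= Z.
Bind B := g(g(g(Z))); no other remaining equation mentions B. Substituting into the earlier binding gives X1 := g(g(g(Z))).
Bind Z := r(false,zero). Substituting into the earlier bindings gives X1 := g(g(g(r(false,zero)))), U := g(g(r(false,zero))), B := g(g(g(r(false,zero)))).
MGU = { X1 ↦ g(g(g(r(false,zero)))), U ↦ g(g(r(false,zero))), B ↦ g(g(g(r(false,zero)))), Z ↦ r(false,zero) }, so B ↦ g(g(g(r(false,zero)))).

g(g(g(r(false,zero))))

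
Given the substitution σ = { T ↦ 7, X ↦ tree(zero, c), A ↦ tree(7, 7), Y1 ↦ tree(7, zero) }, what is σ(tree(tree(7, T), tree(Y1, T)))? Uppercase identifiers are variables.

Replace each occurrence of T with 7.
Replace each occurrence of Y1 with tree(7, zero).
Result: tree(tree(7, 7), tree(tree(7, zero), 7)).

tree(tree(7, 7), tree(tree(7, zero), 7))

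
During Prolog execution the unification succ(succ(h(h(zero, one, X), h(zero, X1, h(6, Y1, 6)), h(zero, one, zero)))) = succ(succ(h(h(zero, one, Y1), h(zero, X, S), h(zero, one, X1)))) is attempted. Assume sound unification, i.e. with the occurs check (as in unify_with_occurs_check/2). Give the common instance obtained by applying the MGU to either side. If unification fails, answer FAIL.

Decompose succ/1: succ(h(h(zero, one, X), h(zero, X1, h(6, Y1, 6)), h(zero, one, zero))) = succ(h(h(zero, one, Y1), h(zero, X, S), h(zero, one, X1))).
Decompose succ/1: h(h(zero, one, X), h(zero, X1, h(6, Y1, 6)), h(zero, one, zero)) = h(h(zero, one, Y1), h(zero, X, S), h(zero, one, X1)).
Decompose h/3: h(zero, one, X) = h(zero, one, Y1),  h(zero, X1, h(6, Y1, 6)) = h(zero, X, S),  h(zero, one, zero) = h(zero, one, X1).
Decompose h/3: zero = zero,  one = one,  X = Y1.
Delete trivial equation zero = zero.
Delete trivial equation one = one.
Bind X := Y1; substituting into the one remaining equation that mentions X gives: h(zero, X1, h(6, Y1, 6)) = h(zero, Y1, S).
Decompose h/3: zero = zero,  X1 = Y1,  h(6, Y1, 6) = S.
Delete trivial equation zero = zero.
Bind X1 := Y1; substituting into the one remaining equation that mentions X1 gives: h(zero, one, zero) = h(zero, one, Y1).
Bind S := h(6, Y1, 6); no other remaining equation mentions S.
Decompose h/3: zero = zero,  one = one,  zero = Y1.
Delete trivial equation zero = zero.
Delete trivial equation one = one.
Bind Y1 := zero. Substituting into the earlier bindings gives X := zero, X1 := zero, S := h(6, zero, 6).
Applying the MGU to either side gives succ(succ(h(h(zero, one, zero), h(zero, zero, h(6, zero, 6)), h(zero, one, zero)))).

succ(succ(h(h(zero, one, zero), h(zero, zero, h(6, zero, 6)), h(zero, one, zero))))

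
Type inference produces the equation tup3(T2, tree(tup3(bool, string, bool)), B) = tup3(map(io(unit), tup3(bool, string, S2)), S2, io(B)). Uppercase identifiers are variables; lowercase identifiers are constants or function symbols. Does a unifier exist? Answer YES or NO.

NO

Decompose tup3/3: T2 = map(io(unit), tup3(bool, string, S2)),  tree(tup3(bool, string, bool)) = S2,  B = io(B).
Bind T2 := map(io(unit), tup3(bool, string, S2)); no other remaining equation mentions T2.
Bind S2 := tree(tup3(bool, string, bool)); no other remaining equation mentions S2. Substituting into the earlier binding gives T2 := map(io(unit), tup3(bool, string, tree(tup3(bool, string, bool)))).
Occurs check fails: B occurs in io(B); the equation B = io(B) has no finite solution.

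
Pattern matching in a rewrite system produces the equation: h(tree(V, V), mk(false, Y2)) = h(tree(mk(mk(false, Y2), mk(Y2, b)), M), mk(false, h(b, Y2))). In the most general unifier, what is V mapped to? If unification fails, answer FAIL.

FAIL

Decompose h/2: tree(V, V) = tree(mk(mk(false, Y2), mk(Y2, b)), M),  mk(false, Y2) = mk(false, h(b, Y2)).
Decompose tree/2: V = mk(mk(false, Y2), mk(Y2, b)),  V = M.
Bind V := mk(mk(false, Y2), mk(Y2, b)); substituting into the one remaining equation that mentions V gives: mk(mk(false, Y2), mk(Y2, b)) = M.
Bind M := mk(mk(false, Y2), mk(Y2, b)); no other remaining equation mentions M.
Decompose mk/2: false = false,  Y2 = h(b, Y2).
Delete trivial equation false = false.
Occurs check fails: Y2 occurs in h(b, Y2); the equation Y2 = h(b, Y2) has no finite solution.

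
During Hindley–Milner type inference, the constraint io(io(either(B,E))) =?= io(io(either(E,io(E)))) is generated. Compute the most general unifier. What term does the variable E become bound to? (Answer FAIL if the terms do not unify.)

FAIL

Decompose io/1: io(either(B,E)) =?= io(either(E,io(E))).
Decompose io/1: either(B,E) =?= either(E,io(E)).
Decompose either/2: B =?= E,  E =?= io(E).
Bind B := E; no other remaining equation mentions B.
Occurs check fails: E occurs in io(E); the equation E =?= io(E) has no finite solution.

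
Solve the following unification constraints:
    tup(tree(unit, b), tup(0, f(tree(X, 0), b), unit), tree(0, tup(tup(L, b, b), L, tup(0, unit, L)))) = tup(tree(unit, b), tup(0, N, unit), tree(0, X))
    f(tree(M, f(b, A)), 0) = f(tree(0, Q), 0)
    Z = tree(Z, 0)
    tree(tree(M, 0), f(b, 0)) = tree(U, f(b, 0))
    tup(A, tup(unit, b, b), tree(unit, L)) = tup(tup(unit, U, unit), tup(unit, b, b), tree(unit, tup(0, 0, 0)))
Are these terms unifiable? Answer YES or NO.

Decompose tup/3: tree(unit, b) = tree(unit, b),  tup(0, f(tree(X, 0), b), unit) = tup(0, N, unit),  tree(0, tup(tup(L, b, b), L, tup(0, unit, L))) = tree(0, X).
Delete trivial equation tree(unit, b) = tree(unit, b).
Decompose tup/3: 0 = 0,  f(tree(X, 0), b) = N,  unit = unit.
Delete trivial equation 0 = 0.
Bind N := f(tree(X, 0), b); no other remaining equation mentions N.
Delete trivial equation unit = unit.
Decompose tree/2: 0 = 0,  tup(tup(L, b, b), L, tup(0, unit, L)) = X.
Delete trivial equation 0 = 0.
Bind X := tup(tup(L, b, b), L, tup(0, unit, L)); no other remaining equation mentions X. Substituting into the earlier binding gives N := f(tree(tup(tup(L, b, b), L, tup(0, unit, L)), 0), b).
Decompose f/2: tree(M, f(b, A)) = tree(0, Q),  0 = 0.
Decompose tree/2: M = 0,  f(b, A) = Q.
Bind M := 0; substituting into the one remaining equation that mentions M gives: tree(tree(0, 0), f(b, 0)) = tree(U, f(b, 0)).
Bind Q := f(b, A); no other remaining equation mentions Q.
Delete trivial equation 0 = 0.
Occurs check fails: Z occurs in tree(Z, 0); the equation Z = tree(Z, 0) has no finite solution.

NO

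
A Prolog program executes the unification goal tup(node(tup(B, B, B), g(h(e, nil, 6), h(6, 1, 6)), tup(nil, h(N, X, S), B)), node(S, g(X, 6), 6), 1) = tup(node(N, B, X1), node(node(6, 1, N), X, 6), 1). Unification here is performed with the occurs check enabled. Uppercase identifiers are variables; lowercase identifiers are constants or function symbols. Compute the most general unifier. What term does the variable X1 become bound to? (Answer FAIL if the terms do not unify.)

Decompose tup/3: node(tup(B, B, B), g(h(e, nil, 6), h(6, 1, 6)), tup(nil, h(N, X, S), B)) = node(N, B, X1),  node(S, g(X, 6), 6) = node(node(6, 1, N), X, 6),  1 = 1.
Decompose node/3: tup(B, B, B) = N,  g(h(e, nil, 6), h(6, 1, 6)) = B,  tup(nil, h(N, X, S), B) = X1.
Bind N := tup(B, B, B); substituting into the 2 remaining equations that mention N gives: tup(nil, h(tup(B, B, B), X, S), B) = X1,  node(S, g(X, 6), 6) = node(node(6, 1, tup(B, B, B)), X, 6).
Bind B := g(h(e, nil, 6), h(6, 1, 6)); substituting into the 2 remaining equations that mention B gives: tup(nil, h(tup(g(h(e, nil, 6), h(6, 1, 6)), g(h(e, nil, 6), h(6, 1, 6)), g(h(e, nil, 6), h(6, 1, 6))), X, S), g(h(e, nil, 6), h(6, 1, 6))) = X1,  node(S, g(X, 6), 6) = node(node(6, 1, tup(g(h(e, nil, 6), h(6, 1, 6)), g(h(e, nil, 6), h(6, 1, 6)), g(h(e, nil, 6), h(6, 1, 6)))), X, 6). Substituting into the earlier binding gives N := tup(g(h(e, nil, 6), h(6, 1, 6)), g(h(e, nil, 6), h(6, 1, 6)), g(h(e, nil, 6), h(6, 1, 6))).
Bind X1 := tup(nil, h(tup(g(h(e, nil, 6), h(6, 1, 6)), g(h(e, nil, 6), h(6, 1, 6)), g(h(e, nil, 6), h(6, 1, 6))), X, S), g(h(e, nil, 6), h(6, 1, 6))); no other remaining equation mentions X1.
Decompose node/3: S = node(6, 1, tup(g(h(e, nil, 6), h(6, 1, 6)), g(h(e, nil, 6), h(6, 1, 6)), g(h(e, nil, 6), h(6, 1, 6)))),  g(X, 6) = X,  6 = 6.
Bind S := node(6, 1, tup(g(h(e, nil, 6), h(6, 1, 6)), g(h(e, nil, 6), h(6, 1, 6)), g(h(e, nil, 6), h(6, 1, 6)))); no other remaining equation mentions S. Substituting into the earlier binding gives X1 := tup(nil, h(tup(g(h(e, nil, 6), h(6, 1, 6)), g(h(e, nil, 6), h(6, 1, 6)), g(h(e, nil, 6), h(6, 1, 6))), X, node(6, 1, tup(g(h(e, nil, 6), h(6, 1, 6)), g(h(e, nil, 6), h(6, 1, 6)), g(h(e, nil, 6), h(6, 1, 6))))), g(h(e, nil, 6), h(6, 1, 6))).
Occurs check fails: X occurs in g(X, 6); the equation X = g(X, 6) has no finite solution.

FAIL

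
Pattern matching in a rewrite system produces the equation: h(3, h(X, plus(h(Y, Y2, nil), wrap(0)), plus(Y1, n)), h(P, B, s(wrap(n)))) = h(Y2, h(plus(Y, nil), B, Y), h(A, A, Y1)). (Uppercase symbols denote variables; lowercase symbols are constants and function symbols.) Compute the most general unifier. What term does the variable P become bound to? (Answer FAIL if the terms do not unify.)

plus(h(plus(s(wrap(n)), n), 3, nil), wrap(0))

Decompose h/3: 3 = Y2,  h(X, plus(h(Y, Y2, nil), wrap(0)), plus(Y1, n)) = h(plus(Y, nil), B, Y),  h(P, B, s(wrap(n))) = h(A, A, Y1).
Bind Y2 := 3; substituting into the one remaining equation that mentions Y2 gives: h(X, plus(h(Y, 3, nil), wrap(0)), plus(Y1, n)) = h(plus(Y, nil), B, Y).
Decompose h/3: X = plus(Y, nil),  plus(h(Y, 3, nil), wrap(0)) = B,  plus(Y1, n) = Y.
Bind X := plus(Y, nil); no other remaining equation mentions X.
Bind B := plus(h(Y, 3, nil), wrap(0)); substituting into the one remaining equation that mentions B gives: h(P, plus(h(Y, 3, nil), wrap(0)), s(wrap(n))) = h(A, A, Y1).
Bind Y := plus(Y1, n); substituting into the remaining equation gives: h(P, plus(h(plus(Y1, n), 3, nil), wrap(0)), s(wrap(n))) = h(A, A, Y1). Substituting into the earlier bindings gives X := plus(plus(Y1, n), nil), B := plus(h(plus(Y1, n), 3, nil), wrap(0)).
Decompose h/3: P = A,  plus(h(plus(Y1, n), 3, nil), wrap(0)) = A,  s(wrap(n)) = Y1.
Bind P := A; no other remaining equation mentions P.
Bind A := plus(h(plus(Y1, n), 3, nil), wrap(0)); no other remaining equation mentions A. Substituting into the earlier binding gives P := plus(h(plus(Y1, n), 3, nil), wrap(0)).
Bind Y1 := s(wrap(n)). Substituting into the earlier bindings gives X := plus(plus(s(wrap(n)), n), nil), B := plus(h(plus(s(wrap(n)), n), 3, nil), wrap(0)), Y := plus(s(wrap(n)), n), P := plus(h(plus(s(wrap(n)), n), 3, nil), wrap(0)), A := plus(h(plus(s(wrap(n)), n), 3, nil), wrap(0)).
MGU = { Y2 := 3, X := plus(plus(s(wrap(n)), n), nil), B := plus(h(plus(s(wrap(n)), n), 3, nil), wrap(0)), Y := plus(s(wrap(n)), n), P := plus(h(plus(s(wrap(n)), n), 3, nil), wrap(0)), A := plus(h(plus(s(wrap(n)), n), 3, nil), wrap(0)), Y1 := s(wrap(n)) }, so P := plus(h(plus(s(wrap(n)), n), 3, nil), wrap(0)).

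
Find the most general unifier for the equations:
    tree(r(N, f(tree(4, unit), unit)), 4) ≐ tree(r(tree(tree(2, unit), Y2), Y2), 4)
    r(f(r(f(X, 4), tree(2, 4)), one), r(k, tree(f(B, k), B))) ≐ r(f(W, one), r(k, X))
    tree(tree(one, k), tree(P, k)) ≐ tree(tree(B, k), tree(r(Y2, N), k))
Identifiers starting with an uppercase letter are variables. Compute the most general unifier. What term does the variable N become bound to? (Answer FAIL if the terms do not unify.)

Decompose tree/2: r(N, f(tree(4, unit), unit)) ≐ r(tree(tree(2, unit), Y2), Y2),  4 ≐ 4.
Decompose r/2: N ≐ tree(tree(2, unit), Y2),  f(tree(4, unit), unit) ≐ Y2.
Bind N := tree(tree(2, unit), Y2); substituting into the one remaining equation that mentions N gives: tree(tree(one, k), tree(P, k)) ≐ tree(tree(B, k), tree(r(Y2, tree(tree(2, unit), Y2)), k)).
Bind Y2 := f(tree(4, unit), unit); substituting into the one remaining equation that mentions Y2 gives: tree(tree(one, k), tree(P, k)) ≐ tree(tree(B, k), tree(r(f(tree(4, unit), unit), tree(tree(2, unit), f(tree(4, unit), unit))), k)). Substituting into the earlier binding gives N := tree(tree(2, unit), f(tree(4, unit), unit)).
Delete trivial equation 4 ≐ 4.
Decompose r/2: f(r(f(X, 4), tree(2, 4)), one) ≐ f(W, one),  r(k, tree(f(B, k), B)) ≐ r(k, X).
Decompose f/2: r(f(X, 4), tree(2, 4)) ≐ W,  one ≐ one.
Bind W := r(f(X, 4), tree(2, 4)); no other remaining equation mentions W.
Delete trivial equation one ≐ one.
Decompose r/2: k ≐ k,  tree(f(B, k), B) ≐ X.
Delete trivial equation k ≐ k.
Bind X := tree(f(B, k), B); no other remaining equation mentions X. Substituting into the earlier binding gives W := r(f(tree(f(B, k), B), 4), tree(2, 4)).
Decompose tree/2: tree(one, k) ≐ tree(B, k),  tree(P, k) ≐ tree(r(f(tree(4, unit), unit), tree(tree(2, unit), f(tree(4, unit), unit))), k).
Decompose tree/2: one ≐ B,  k ≐ k.
Bind B := one; no other remaining equation mentions B. Substituting into the earlier bindings gives W := r(f(tree(f(one, k), one), 4), tree(2, 4)), X := tree(f(one, k), one).
Delete trivial equation k ≐ k.
Decompose tree/2: P ≐ r(f(tree(4, unit), unit), tree(tree(2, unit), f(tree(4, unit), unit))),  k ≐ k.
Bind P := r(f(tree(4, unit), unit), tree(tree(2, unit), f(tree(4, unit), unit))); no other remaining equation mentions P.
Delete trivial equation k ≐ k.
MGU = { N ↦ tree(tree(2, unit), f(tree(4, unit), unit)), Y2 ↦ f(tree(4, unit), unit), W ↦ r(f(tree(f(one, k), one), 4), tree(2, 4)), X ↦ tree(f(one, k), one), B ↦ one, P ↦ r(f(tree(4, unit), unit), tree(tree(2, unit), f(tree(4, unit), unit))) }, so N ↦ tree(tree(2, unit), f(tree(4, unit), unit)).

tree(tree(2, unit), f(tree(4, unit), unit))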